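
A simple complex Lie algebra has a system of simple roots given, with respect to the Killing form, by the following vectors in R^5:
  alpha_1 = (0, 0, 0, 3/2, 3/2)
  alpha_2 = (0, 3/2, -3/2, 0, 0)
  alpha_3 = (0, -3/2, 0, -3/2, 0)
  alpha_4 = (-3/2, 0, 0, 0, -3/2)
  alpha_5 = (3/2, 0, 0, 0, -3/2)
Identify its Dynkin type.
D5

Compute the Cartan integers a_ij = 2(alpha_i, alpha_j)/(alpha_j, alpha_j); the resulting 5x5 Cartan matrix is
[[2, 0, -1, -1, -1], [0, 2, -1, 0, 0], [-1, -1, 2, 0, 0], [-1, 0, 0, 2, 0], [-1, 0, 0, 0, 2]].
All simple roots have the same length, so the diagram is simply laced. The associated Dynkin diagram is a chain of 3 nodes with a fork of two nodes at one end (D_5), so the type is D_5 (the algebra so(10)).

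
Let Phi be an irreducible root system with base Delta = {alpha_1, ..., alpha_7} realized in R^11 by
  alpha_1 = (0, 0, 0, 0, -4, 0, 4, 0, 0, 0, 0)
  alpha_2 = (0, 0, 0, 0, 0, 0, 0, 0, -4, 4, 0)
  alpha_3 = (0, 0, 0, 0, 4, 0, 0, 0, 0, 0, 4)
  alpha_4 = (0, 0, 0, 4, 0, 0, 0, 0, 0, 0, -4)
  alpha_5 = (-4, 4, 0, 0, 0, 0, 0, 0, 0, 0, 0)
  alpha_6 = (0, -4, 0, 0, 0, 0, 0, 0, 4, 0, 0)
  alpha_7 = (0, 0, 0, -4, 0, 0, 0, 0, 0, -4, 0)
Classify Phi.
Compute the Cartan integers a_ij = 2(alpha_i, alpha_j)/(alpha_j, alpha_j); the resulting 7x7 Cartan matrix is
[[2, 0, -1, 0, 0, 0, 0], [0, 2, 0, 0, 0, -1, -1], [-1, 0, 2, -1, 0, 0, 0], [0, 0, -1, 2, 0, 0, -1], [0, 0, 0, 0, 2, -1, 0], [0, -1, 0, 0, -1, 2, 0], [0, -1, 0, -1, 0, 0, 2]].
All simple roots have the same length, so the diagram is simply laced. The associated Dynkin diagram is a chain of 7 nodes with single edges (A_7), so the type is A_7 (the algebra sl(8)).

A_7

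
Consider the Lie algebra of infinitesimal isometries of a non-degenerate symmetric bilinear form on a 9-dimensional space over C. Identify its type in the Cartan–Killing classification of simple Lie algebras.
This is so(9) with 9 odd, which has dimension 9(9-1)/2 = 36 and rank (9-1)/2 = 4. In the classification of classical Lie algebras, the orthogonal algebra so(2n+1) in an odd number of variables has type B_n; here n = 4, so the Dynkin diagram is a chain of 4 nodes with a double edge at one end; the terminal node there is the unique short simple root (B_4). Hence the type is B_4.

B_4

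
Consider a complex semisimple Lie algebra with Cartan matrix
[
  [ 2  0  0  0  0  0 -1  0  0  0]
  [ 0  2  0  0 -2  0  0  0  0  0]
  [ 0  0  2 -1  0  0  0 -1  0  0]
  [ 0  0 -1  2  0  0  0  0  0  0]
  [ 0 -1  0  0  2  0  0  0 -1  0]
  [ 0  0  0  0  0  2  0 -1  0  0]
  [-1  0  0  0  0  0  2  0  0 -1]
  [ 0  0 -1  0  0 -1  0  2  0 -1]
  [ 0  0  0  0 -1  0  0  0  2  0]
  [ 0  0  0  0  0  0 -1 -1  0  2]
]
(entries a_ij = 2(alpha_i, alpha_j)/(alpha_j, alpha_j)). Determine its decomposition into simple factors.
The diagram associated to this matrix has two connected components: the simple roots {alpha_2, alpha_5, alpha_9} form a chain of 3 nodes with a double edge at one end; the terminal node there is the unique long simple root (C_3), and {alpha_1, alpha_3, alpha_4, alpha_6, alpha_7, alpha_8, alpha_10} form a chain of 6 nodes with one extra node attached to the third node from one end (E_7). A semisimple Lie algebra decomposes uniquely as the direct sum of simple ideals, one per connected component of its Dynkin diagram, so g ≅ C_3 ⊕ E_7 (dimension 21 + 133 = 154).

type C_3 + type E_7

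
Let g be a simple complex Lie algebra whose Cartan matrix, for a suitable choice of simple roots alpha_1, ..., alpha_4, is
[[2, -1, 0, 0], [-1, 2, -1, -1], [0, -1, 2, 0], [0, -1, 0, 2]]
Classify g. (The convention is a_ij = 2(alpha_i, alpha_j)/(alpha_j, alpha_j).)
The matrix has rank 4 with 2's on the diagonal. Reading the off-diagonal entries as Dynkin edges (a single edge where a_ij = a_ji = -1; a double or triple edge where a_ij * a_ji = 2 or 3), the diagram is a chain of 2 nodes with a fork of two nodes at one end (D_4). One simple-root ordering that puts it in standard form is (alpha_4, alpha_2, alpha_1, alpha_3). So the algebra is type D_4, i.e. so(8).

D_4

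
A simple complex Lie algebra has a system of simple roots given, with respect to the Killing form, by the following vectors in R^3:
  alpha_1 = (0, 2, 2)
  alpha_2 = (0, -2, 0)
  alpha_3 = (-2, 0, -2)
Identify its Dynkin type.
Compute the Cartan integers a_ij = 2(alpha_i, alpha_j)/(alpha_j, alpha_j); the resulting 3x3 Cartan matrix is
[[2, -2, -1], [-1, 2, 0], [-1, 0, 2]].
The roots have two lengths (squared-length ratio 2:1); the short ones are alpha_{2}. The associated Dynkin diagram is a chain of 3 nodes with a double edge at one end; the terminal node there is the unique short simple root (B_3), so the type is B_3 (the algebra so(7)).

B3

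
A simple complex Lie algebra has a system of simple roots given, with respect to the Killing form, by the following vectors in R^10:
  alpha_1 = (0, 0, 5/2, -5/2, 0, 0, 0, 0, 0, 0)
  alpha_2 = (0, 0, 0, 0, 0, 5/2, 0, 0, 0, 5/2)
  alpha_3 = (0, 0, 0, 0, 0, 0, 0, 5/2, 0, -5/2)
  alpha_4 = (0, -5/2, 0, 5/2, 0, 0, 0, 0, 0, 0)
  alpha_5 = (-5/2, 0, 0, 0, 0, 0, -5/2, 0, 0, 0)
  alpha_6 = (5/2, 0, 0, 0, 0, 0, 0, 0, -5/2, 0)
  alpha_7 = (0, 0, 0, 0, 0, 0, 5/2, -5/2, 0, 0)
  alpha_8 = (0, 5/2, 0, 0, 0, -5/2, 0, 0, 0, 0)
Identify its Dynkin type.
type A_8

Compute the Cartan integers a_ij = 2(alpha_i, alpha_j)/(alpha_j, alpha_j); the resulting 8x8 Cartan matrix is
[[2, 0, 0, -1, 0, 0, 0, 0], [0, 2, -1, 0, 0, 0, 0, -1], [0, -1, 2, 0, 0, 0, -1, 0], [-1, 0, 0, 2, 0, 0, 0, -1], [0, 0, 0, 0, 2, -1, -1, 0], [0, 0, 0, 0, -1, 2, 0, 0], [0, 0, -1, 0, -1, 0, 2, 0], [0, -1, 0, -1, 0, 0, 0, 2]].
All simple roots have the same length, so the diagram is simply laced. The associated Dynkin diagram is a chain of 8 nodes with single edges (A_8), so the type is A_8 (the algebra sl(9)).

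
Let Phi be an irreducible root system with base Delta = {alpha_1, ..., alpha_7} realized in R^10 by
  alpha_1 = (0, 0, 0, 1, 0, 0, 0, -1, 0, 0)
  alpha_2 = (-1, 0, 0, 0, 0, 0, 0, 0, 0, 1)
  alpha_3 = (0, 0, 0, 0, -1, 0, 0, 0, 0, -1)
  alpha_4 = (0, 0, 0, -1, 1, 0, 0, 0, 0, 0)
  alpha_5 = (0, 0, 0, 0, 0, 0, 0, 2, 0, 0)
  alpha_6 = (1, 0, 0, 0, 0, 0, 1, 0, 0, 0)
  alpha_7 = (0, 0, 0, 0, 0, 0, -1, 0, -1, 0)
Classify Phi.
Compute the Cartan integers a_ij = 2(alpha_i, alpha_j)/(alpha_j, alpha_j); the resulting 7x7 Cartan matrix is
[[2, 0, 0, -1, -1, 0, 0], [0, 2, -1, 0, 0, -1, 0], [0, -1, 2, -1, 0, 0, 0], [-1, 0, -1, 2, 0, 0, 0], [-2, 0, 0, 0, 2, 0, 0], [0, -1, 0, 0, 0, 2, -1], [0, 0, 0, 0, 0, -1, 2]].
The roots have two lengths (squared-length ratio 2:1); the short ones are alpha_{1,2,3,4,6,7}. The associated Dynkin diagram is a chain of 7 nodes with a double edge at one end; the terminal node there is the unique long simple root (C_7), so the type is C_7 (the algebra sp(14)).

C_7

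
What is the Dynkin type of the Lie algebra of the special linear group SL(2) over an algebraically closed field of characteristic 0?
A_1 (sl(2))

This is sl(2), which has dimension 2^2 - 1 = 3 and rank 2 - 1 = 1 (a Cartan subalgebra is the diagonal traceless matrices). In the classification of classical Lie algebras, the special linear algebra sl(n+1) has type A_n; here n = 1, so the Dynkin diagram is a chain of 1 nodes with single edges (A_1). Hence the type is A_1.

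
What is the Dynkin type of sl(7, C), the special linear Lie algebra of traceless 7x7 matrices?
This is sl(7), which has dimension 7^2 - 1 = 48 and rank 7 - 1 = 6 (a Cartan subalgebra is the diagonal traceless matrices). In the classification of classical Lie algebras, the special linear algebra sl(n+1) has type A_n; here n = 6, so the Dynkin diagram is a chain of 6 nodes with single edges (A_6). Hence the type is A_6.

A_6 (sl(7))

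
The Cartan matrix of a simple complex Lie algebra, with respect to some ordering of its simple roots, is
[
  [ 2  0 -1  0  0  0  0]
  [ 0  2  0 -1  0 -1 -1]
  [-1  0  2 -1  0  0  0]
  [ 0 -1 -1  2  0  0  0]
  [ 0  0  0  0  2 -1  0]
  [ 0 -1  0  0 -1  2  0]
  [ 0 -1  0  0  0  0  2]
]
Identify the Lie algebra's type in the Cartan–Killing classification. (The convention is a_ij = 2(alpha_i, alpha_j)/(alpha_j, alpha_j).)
E_7

The matrix has rank 7 with 2's on the diagonal. Reading the off-diagonal entries as Dynkin edges (a single edge where a_ij = a_ji = -1; a double or triple edge where a_ij * a_ji = 2 or 3), the diagram is a chain of 6 nodes with one extra node attached to the third node from one end (E_7). One simple-root ordering that puts it in standard form is (alpha_5, alpha_7, alpha_6, alpha_2, alpha_4, alpha_3, alpha_1). So the algebra is type E_7.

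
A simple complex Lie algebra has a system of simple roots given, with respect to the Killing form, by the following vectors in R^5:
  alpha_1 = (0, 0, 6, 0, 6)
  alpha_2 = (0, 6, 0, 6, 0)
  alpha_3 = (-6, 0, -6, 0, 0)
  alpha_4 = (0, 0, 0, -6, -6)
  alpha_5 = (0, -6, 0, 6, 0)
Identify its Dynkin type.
Compute the Cartan integers a_ij = 2(alpha_i, alpha_j)/(alpha_j, alpha_j); the resulting 5x5 Cartan matrix is
[[2, 0, -1, -1, 0], [0, 2, 0, -1, 0], [-1, 0, 2, 0, 0], [-1, -1, 0, 2, -1], [0, 0, 0, -1, 2]].
All simple roots have the same length, so the diagram is simply laced. The associated Dynkin diagram is a chain of 3 nodes with a fork of two nodes at one end (D_5), so the type is D_5 (the algebra so(10)).

type D_5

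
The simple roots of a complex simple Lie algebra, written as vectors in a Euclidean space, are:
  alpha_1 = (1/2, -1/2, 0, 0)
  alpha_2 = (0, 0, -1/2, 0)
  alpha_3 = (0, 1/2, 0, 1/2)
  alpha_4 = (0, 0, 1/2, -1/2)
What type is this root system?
B4

Compute the Cartan integers a_ij = 2(alpha_i, alpha_j)/(alpha_j, alpha_j); the resulting 4x4 Cartan matrix is
[[2, 0, -1, 0], [0, 2, 0, -1], [-1, 0, 2, -1], [0, -2, -1, 2]].
The roots have two lengths (squared-length ratio 2:1); the short ones are alpha_{2}. The associated Dynkin diagram is a chain of 4 nodes with a double edge at one end; the terminal node there is the unique short simple root (B_4), so the type is B_4 (the algebra so(9)).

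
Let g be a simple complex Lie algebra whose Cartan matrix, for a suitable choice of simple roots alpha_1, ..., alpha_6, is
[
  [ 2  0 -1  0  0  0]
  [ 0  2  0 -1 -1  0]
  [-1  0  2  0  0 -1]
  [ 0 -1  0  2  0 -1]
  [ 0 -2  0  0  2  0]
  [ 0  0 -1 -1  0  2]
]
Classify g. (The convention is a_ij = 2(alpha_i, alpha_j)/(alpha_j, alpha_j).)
The matrix has rank 6 with 2's on the diagonal. Reading the off-diagonal entries as Dynkin edges (a single edge where a_ij = a_ji = -1; a double or triple edge where a_ij * a_ji = 2 or 3), the diagram is a chain of 6 nodes with a double edge at one end; the terminal node there is the unique long simple root (C_6). One simple-root ordering that puts it in standard form is (alpha_1, alpha_3, alpha_6, alpha_4, alpha_2, alpha_5). So the algebra is type C_6, i.e. sp(12).

C6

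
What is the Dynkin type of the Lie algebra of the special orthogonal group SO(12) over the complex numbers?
This is so(12) with 12 even, which has dimension 12(12-1)/2 = 66 and rank 12/2 = 6. In the classification of classical Lie algebras, the orthogonal algebra so(2n) in an even number of variables has type D_n; here n = 6, so the Dynkin diagram is a chain of 4 nodes with a fork of two nodes at one end (D_6). Hence the type is D_6.

type D_6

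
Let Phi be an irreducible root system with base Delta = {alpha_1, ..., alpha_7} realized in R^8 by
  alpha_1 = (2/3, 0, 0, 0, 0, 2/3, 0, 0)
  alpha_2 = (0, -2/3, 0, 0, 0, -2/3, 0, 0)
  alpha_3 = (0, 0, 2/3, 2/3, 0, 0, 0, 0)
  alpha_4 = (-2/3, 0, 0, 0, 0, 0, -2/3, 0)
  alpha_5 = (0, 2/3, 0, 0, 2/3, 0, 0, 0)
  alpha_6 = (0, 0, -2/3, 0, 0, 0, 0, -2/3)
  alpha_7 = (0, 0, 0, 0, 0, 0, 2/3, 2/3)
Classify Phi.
Compute the Cartan integers a_ij = 2(alpha_i, alpha_j)/(alpha_j, alpha_j); the resulting 7x7 Cartan matrix is
[[2, -1, 0, -1, 0, 0, 0], [-1, 2, 0, 0, -1, 0, 0], [0, 0, 2, 0, 0, -1, 0], [-1, 0, 0, 2, 0, 0, -1], [0, -1, 0, 0, 2, 0, 0], [0, 0, -1, 0, 0, 2, -1], [0, 0, 0, -1, 0, -1, 2]].
All simple roots have the same length, so the diagram is simply laced. The associated Dynkin diagram is a chain of 7 nodes with single edges (A_7), so the type is A_7 (the algebra sl(8)).

A_7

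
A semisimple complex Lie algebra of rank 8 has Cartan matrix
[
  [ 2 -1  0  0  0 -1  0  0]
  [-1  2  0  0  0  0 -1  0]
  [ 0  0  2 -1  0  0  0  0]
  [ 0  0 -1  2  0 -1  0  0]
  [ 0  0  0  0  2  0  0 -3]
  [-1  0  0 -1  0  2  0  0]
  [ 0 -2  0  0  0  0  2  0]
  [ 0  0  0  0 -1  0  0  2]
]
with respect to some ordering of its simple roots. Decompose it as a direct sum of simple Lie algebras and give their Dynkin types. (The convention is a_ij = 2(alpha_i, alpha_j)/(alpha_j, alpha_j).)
The diagram associated to this matrix has two connected components: the simple roots {alpha_1, alpha_2, alpha_3, alpha_4, alpha_6, alpha_7} form a chain of 6 nodes with a double edge at one end; the terminal node there is the unique long simple root (C_6), and {alpha_5, alpha_8} form two nodes joined by a triple edge (G_2). A semisimple Lie algebra decomposes uniquely as the direct sum of simple ideals, one per connected component of its Dynkin diagram, so g ≅ C_6 ⊕ G_2 (dimension 78 + 14 = 92).

type C_6 + type G_2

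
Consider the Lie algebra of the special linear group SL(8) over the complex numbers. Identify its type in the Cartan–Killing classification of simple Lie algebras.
A_7

This is sl(8), which has dimension 8^2 - 1 = 63 and rank 8 - 1 = 7 (a Cartan subalgebra is the diagonal traceless matrices). In the classification of classical Lie algebras, the special linear algebra sl(n+1) has type A_n; here n = 7, so the Dynkin diagram is a chain of 7 nodes with single edges (A_7). Hence the type is A_7.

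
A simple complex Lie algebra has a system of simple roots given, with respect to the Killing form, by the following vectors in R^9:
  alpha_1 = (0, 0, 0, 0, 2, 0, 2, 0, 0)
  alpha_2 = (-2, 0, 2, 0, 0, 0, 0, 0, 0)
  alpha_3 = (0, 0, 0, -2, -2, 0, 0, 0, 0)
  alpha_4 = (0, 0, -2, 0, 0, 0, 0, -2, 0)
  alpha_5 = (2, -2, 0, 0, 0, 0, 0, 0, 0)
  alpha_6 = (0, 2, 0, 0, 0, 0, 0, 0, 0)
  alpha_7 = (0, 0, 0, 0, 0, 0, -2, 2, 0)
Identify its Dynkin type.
Compute the Cartan integers a_ij = 2(alpha_i, alpha_j)/(alpha_j, alpha_j); the resulting 7x7 Cartan matrix is
[[2, 0, -1, 0, 0, 0, -1], [0, 2, 0, -1, -1, 0, 0], [-1, 0, 2, 0, 0, 0, 0], [0, -1, 0, 2, 0, 0, -1], [0, -1, 0, 0, 2, -2, 0], [0, 0, 0, 0, -1, 2, 0], [-1, 0, 0, -1, 0, 0, 2]].
The roots have two lengths (squared-length ratio 2:1); the short ones are alpha_{6}. The associated Dynkin diagram is a chain of 7 nodes with a double edge at one end; the terminal node there is the unique short simple root (B_7), so the type is B_7 (the algebra so(15)).

B_7 (so(15))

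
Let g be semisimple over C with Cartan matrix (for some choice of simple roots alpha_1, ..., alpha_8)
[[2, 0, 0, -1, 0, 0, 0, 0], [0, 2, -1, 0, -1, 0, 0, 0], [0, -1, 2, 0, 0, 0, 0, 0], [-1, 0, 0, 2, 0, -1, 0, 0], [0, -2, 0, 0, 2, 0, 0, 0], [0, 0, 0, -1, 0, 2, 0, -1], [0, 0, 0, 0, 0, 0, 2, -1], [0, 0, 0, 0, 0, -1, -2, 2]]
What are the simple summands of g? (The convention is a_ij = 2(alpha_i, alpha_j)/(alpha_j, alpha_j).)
type B_5 + type C_3

The diagram associated to this matrix has two connected components: the simple roots {alpha_1, alpha_4, alpha_6, alpha_7, alpha_8} form a chain of 5 nodes with a double edge at one end; the terminal node there is the unique short simple root (B_5), and {alpha_2, alpha_3, alpha_5} form a chain of 3 nodes with a double edge at one end; the terminal node there is the unique long simple root (C_3). A semisimple Lie algebra decomposes uniquely as the direct sum of simple ideals, one per connected component of its Dynkin diagram, so g ≅ B_5 ⊕ C_3 (dimension 55 + 21 = 76).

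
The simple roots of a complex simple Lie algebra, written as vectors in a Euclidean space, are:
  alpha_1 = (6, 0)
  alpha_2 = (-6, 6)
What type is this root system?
B2

Compute the Cartan integers a_ij = 2(alpha_i, alpha_j)/(alpha_j, alpha_j); the resulting 2x2 Cartan matrix is
[[2, -1], [-2, 2]].
The roots have two lengths (squared-length ratio 2:1); the short ones are alpha_{1}. The associated Dynkin diagram is a chain of 2 nodes with a double edge at one end; the terminal node there is the unique short simple root (B_2), so the type is B_2 (the algebra so(5)).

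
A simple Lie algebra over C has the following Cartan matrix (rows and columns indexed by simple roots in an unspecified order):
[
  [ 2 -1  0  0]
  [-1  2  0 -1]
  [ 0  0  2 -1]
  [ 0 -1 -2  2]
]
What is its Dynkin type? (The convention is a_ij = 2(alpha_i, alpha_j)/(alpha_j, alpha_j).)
B_4

The matrix has rank 4 with 2's on the diagonal. Reading the off-diagonal entries as Dynkin edges (a single edge where a_ij = a_ji = -1; a double or triple edge where a_ij * a_ji = 2 or 3), the diagram is a chain of 4 nodes with a double edge at one end; the terminal node there is the unique short simple root (B_4). One simple-root ordering that puts it in standard form is (alpha_1, alpha_2, alpha_4, alpha_3). So the algebra is type B_4, i.e. so(9).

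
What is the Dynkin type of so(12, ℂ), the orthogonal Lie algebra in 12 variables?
This is so(12) with 12 even, which has dimension 12(12-1)/2 = 66 and rank 12/2 = 6. In the classification of classical Lie algebras, the orthogonal algebra so(2n) in an even number of variables has type D_n; here n = 6, so the Dynkin diagram is a chain of 4 nodes with a fork of two nodes at one end (D_6). Hence the type is D_6.

D_6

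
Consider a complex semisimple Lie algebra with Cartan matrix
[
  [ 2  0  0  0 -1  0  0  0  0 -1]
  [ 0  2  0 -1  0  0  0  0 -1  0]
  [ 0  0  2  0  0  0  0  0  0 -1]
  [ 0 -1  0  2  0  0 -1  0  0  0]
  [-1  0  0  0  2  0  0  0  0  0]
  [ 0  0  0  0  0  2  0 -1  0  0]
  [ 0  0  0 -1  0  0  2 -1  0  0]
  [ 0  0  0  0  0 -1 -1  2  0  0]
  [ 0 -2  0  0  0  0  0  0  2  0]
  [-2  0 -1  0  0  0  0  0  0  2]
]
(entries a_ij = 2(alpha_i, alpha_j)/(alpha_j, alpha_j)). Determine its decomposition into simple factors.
C_6 ⊕ F_4

The diagram associated to this matrix has two connected components: the simple roots {alpha_2, alpha_4, alpha_6, alpha_7, alpha_8, alpha_9} form a chain of 6 nodes with a double edge at one end; the terminal node there is the unique long simple root (C_6), and {alpha_1, alpha_3, alpha_5, alpha_10} form a chain of 4 nodes with a double edge between the middle two (F_4). A semisimple Lie algebra decomposes uniquely as the direct sum of simple ideals, one per connected component of its Dynkin diagram, so g ≅ C_6 ⊕ F_4 (dimension 78 + 52 = 130).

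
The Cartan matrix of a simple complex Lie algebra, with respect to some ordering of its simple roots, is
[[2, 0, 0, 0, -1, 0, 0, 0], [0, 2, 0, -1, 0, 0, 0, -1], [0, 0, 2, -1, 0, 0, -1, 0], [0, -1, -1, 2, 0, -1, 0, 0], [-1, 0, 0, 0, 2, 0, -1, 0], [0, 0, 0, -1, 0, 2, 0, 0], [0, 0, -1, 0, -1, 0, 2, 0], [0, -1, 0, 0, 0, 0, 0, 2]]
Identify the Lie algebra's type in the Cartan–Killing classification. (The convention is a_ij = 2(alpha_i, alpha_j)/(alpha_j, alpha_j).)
E_8

The matrix has rank 8 with 2's on the diagonal. Reading the off-diagonal entries as Dynkin edges (a single edge where a_ij = a_ji = -1; a double or triple edge where a_ij * a_ji = 2 or 3), the diagram is a chain of 7 nodes with one extra node attached to the third node from one end (E_8). One simple-root ordering that puts it in standard form is (alpha_8, alpha_6, alpha_2, alpha_4, alpha_3, alpha_7, alpha_5, alpha_1). So the algebra is type E_8.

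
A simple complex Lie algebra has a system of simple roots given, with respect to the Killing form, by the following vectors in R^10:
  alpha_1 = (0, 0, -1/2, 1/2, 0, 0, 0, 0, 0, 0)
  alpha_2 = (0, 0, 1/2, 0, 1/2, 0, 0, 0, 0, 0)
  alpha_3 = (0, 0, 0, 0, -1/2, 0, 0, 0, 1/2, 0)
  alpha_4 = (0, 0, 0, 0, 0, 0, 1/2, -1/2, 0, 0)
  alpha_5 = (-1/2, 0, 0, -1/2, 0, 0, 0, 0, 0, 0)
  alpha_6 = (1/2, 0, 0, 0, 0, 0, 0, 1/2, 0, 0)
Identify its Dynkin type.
type A_6

Compute the Cartan integers a_ij = 2(alpha_i, alpha_j)/(alpha_j, alpha_j); the resulting 6x6 Cartan matrix is
[[2, -1, 0, 0, -1, 0], [-1, 2, -1, 0, 0, 0], [0, -1, 2, 0, 0, 0], [0, 0, 0, 2, 0, -1], [-1, 0, 0, 0, 2, -1], [0, 0, 0, -1, -1, 2]].
All simple roots have the same length, so the diagram is simply laced. The associated Dynkin diagram is a chain of 6 nodes with single edges (A_6), so the type is A_6 (the algebra sl(7)).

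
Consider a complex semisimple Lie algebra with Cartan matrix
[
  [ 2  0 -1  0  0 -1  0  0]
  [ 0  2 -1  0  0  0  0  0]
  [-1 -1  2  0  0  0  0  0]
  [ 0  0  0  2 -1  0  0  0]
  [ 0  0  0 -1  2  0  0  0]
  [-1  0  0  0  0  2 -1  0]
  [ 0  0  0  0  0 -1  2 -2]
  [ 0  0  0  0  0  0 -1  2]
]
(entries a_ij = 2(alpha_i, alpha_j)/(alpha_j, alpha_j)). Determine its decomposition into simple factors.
The diagram associated to this matrix has two connected components: the simple roots {alpha_4, alpha_5} form a chain of 2 nodes with single edges (A_2), and {alpha_1, alpha_2, alpha_3, alpha_6, alpha_7, alpha_8} form a chain of 6 nodes with a double edge at one end; the terminal node there is the unique short simple root (B_6). A semisimple Lie algebra decomposes uniquely as the direct sum of simple ideals, one per connected component of its Dynkin diagram, so g ≅ A_2 ⊕ B_6 (dimension 8 + 78 = 86).

A_2 (sl(3)) ⊕ B_6 (so(13))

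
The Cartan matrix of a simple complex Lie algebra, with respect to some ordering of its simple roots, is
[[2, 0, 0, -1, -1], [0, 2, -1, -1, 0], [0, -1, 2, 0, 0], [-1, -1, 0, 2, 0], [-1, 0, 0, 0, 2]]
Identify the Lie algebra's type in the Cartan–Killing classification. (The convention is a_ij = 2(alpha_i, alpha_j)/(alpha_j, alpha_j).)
The matrix has rank 5 with 2's on the diagonal. Reading the off-diagonal entries as Dynkin edges (a single edge where a_ij = a_ji = -1; a double or triple edge where a_ij * a_ji = 2 or 3), the diagram is a chain of 5 nodes with single edges (A_5). One simple-root ordering that puts it in standard form is (alpha_5, alpha_1, alpha_4, alpha_2, alpha_3). So the algebra is type A_5, i.e. sl(6).

A5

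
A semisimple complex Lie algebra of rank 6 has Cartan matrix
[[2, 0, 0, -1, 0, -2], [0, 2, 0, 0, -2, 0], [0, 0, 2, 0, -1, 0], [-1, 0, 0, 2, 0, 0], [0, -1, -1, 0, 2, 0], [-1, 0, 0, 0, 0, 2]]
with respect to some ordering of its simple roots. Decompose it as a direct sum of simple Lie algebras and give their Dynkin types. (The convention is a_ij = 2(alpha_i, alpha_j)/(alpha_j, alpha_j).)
The diagram associated to this matrix has two connected components: the simple roots {alpha_1, alpha_4, alpha_6} form a chain of 3 nodes with a double edge at one end; the terminal node there is the unique short simple root (B_3), and {alpha_2, alpha_3, alpha_5} form a chain of 3 nodes with a double edge at one end; the terminal node there is the unique long simple root (C_3). A semisimple Lie algebra decomposes uniquely as the direct sum of simple ideals, one per connected component of its Dynkin diagram, so g ≅ B_3 ⊕ C_3 (dimension 21 + 21 = 42).

B3 ⊕ C3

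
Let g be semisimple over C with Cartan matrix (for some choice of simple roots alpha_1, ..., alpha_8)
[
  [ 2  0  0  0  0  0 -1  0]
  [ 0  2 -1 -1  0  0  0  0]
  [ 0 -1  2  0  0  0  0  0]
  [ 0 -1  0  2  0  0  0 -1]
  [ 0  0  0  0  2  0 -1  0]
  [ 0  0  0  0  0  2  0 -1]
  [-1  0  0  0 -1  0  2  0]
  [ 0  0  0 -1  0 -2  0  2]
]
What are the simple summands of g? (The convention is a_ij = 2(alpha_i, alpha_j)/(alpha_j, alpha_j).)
A_3 (sl(4)) ⊕ B_5 (so(11))

The diagram associated to this matrix has two connected components: the simple roots {alpha_1, alpha_5, alpha_7} form a chain of 3 nodes with single edges (A_3), and {alpha_2, alpha_3, alpha_4, alpha_6, alpha_8} form a chain of 5 nodes with a double edge at one end; the terminal node there is the unique short simple root (B_5). A semisimple Lie algebra decomposes uniquely as the direct sum of simple ideals, one per connected component of its Dynkin diagram, so g ≅ A_3 ⊕ B_5 (dimension 15 + 55 = 70).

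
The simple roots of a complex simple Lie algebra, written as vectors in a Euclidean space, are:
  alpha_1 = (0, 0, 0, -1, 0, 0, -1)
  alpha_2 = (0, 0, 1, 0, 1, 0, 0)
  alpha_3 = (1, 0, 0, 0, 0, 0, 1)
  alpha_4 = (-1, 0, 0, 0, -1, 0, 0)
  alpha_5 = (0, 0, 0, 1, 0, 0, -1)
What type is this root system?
D_5

Compute the Cartan integers a_ij = 2(alpha_i, alpha_j)/(alpha_j, alpha_j); the resulting 5x5 Cartan matrix is
[[2, 0, -1, 0, 0], [0, 2, 0, -1, 0], [-1, 0, 2, -1, -1], [0, -1, -1, 2, 0], [0, 0, -1, 0, 2]].
All simple roots have the same length, so the diagram is simply laced. The associated Dynkin diagram is a chain of 3 nodes with a fork of two nodes at one end (D_5), so the type is D_5 (the algebra so(10)).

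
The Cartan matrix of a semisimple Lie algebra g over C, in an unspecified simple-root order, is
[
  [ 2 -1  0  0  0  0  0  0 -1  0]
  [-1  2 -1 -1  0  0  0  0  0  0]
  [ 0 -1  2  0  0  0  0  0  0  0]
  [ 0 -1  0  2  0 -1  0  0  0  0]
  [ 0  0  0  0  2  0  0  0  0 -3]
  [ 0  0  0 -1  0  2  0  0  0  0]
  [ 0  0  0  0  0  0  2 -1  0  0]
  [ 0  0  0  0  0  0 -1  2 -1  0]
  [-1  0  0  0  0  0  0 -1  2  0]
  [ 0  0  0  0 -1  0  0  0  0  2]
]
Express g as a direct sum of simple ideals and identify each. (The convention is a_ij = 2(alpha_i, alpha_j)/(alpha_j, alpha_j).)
E8 ⊕ G2

The diagram associated to this matrix has two connected components: the simple roots {alpha_1, alpha_2, alpha_3, alpha_4, alpha_6, alpha_7, alpha_8, alpha_9} form a chain of 7 nodes with one extra node attached to the third node from one end (E_8), and {alpha_5, alpha_10} form two nodes joined by a triple edge (G_2). A semisimple Lie algebra decomposes uniquely as the direct sum of simple ideals, one per connected component of its Dynkin diagram, so g ≅ E_8 ⊕ G_2 (dimension 248 + 14 = 262).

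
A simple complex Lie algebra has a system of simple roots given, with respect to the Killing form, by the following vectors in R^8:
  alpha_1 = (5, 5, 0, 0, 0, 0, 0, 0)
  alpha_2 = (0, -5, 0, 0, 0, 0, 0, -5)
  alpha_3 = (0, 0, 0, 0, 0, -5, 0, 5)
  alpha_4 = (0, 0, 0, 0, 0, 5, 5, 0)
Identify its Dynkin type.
A4

Compute the Cartan integers a_ij = 2(alpha_i, alpha_j)/(alpha_j, alpha_j); the resulting 4x4 Cartan matrix is
[[2, -1, 0, 0], [-1, 2, -1, 0], [0, -1, 2, -1], [0, 0, -1, 2]].
All simple roots have the same length, so the diagram is simply laced. The associated Dynkin diagram is a chain of 4 nodes with single edges (A_4), so the type is A_4 (the algebra sl(5)).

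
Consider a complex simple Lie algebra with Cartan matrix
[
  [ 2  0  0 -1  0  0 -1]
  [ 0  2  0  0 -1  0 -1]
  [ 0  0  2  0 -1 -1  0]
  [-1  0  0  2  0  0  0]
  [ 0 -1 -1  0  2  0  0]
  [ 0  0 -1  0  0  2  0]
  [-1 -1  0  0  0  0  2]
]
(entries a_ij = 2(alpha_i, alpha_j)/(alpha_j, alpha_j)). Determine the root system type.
The matrix has rank 7 with 2's on the diagonal. Reading the off-diagonal entries as Dynkin edges (a single edge where a_ij = a_ji = -1; a double or triple edge where a_ij * a_ji = 2 or 3), the diagram is a chain of 7 nodes with single edges (A_7). One simple-root ordering that puts it in standard form is (alpha_6, alpha_3, alpha_5, alpha_2, alpha_7, alpha_1, alpha_4). So the algebra is type A_7, i.e. sl(8).

type A_7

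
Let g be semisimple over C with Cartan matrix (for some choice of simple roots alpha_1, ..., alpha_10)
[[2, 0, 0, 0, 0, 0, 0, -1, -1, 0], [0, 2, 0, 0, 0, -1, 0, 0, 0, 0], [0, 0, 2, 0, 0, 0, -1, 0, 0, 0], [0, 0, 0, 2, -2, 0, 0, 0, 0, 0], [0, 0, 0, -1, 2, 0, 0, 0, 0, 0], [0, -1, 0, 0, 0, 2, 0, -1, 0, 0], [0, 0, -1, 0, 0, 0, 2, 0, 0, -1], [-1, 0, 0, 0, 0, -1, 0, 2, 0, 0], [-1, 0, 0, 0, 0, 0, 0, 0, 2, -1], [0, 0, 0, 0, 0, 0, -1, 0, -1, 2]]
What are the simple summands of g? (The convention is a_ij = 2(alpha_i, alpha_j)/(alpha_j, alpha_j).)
The diagram associated to this matrix has two connected components: the simple roots {alpha_1, alpha_2, alpha_3, alpha_6, alpha_7, alpha_8, alpha_9, alpha_10} form a chain of 8 nodes with single edges (A_8), and {alpha_4, alpha_5} form a chain of 2 nodes with a double edge at one end; the terminal node there is the unique short simple root (B_2). A semisimple Lie algebra decomposes uniquely as the direct sum of simple ideals, one per connected component of its Dynkin diagram, so g ≅ A_8 ⊕ B_2 (dimension 80 + 10 = 90).

A_8 (sl(9)) + B_2 (so(5))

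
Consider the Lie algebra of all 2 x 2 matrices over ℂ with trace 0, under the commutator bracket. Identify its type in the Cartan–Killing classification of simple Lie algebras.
This is sl(2), which has dimension 2^2 - 1 = 3 and rank 2 - 1 = 1 (a Cartan subalgebra is the diagonal traceless matrices). In the classification of classical Lie algebras, the special linear algebra sl(n+1) has type A_n; here n = 1, so the Dynkin diagram is a chain of 1 nodes with single edges (A_1). Hence the type is A_1.

A1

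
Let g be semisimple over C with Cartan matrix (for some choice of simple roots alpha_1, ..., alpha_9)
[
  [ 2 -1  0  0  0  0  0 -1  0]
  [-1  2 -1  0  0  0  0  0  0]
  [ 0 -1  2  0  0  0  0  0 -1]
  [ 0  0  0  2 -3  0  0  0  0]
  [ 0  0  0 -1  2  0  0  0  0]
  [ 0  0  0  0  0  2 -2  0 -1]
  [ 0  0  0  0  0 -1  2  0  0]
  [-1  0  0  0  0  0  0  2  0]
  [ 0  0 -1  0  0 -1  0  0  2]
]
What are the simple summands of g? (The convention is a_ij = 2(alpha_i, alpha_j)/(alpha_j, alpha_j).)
type B_7 ⊕ type G_2

The diagram associated to this matrix has two connected components: the simple roots {alpha_1, alpha_2, alpha_3, alpha_6, alpha_7, alpha_8, alpha_9} form a chain of 7 nodes with a double edge at one end; the terminal node there is the unique short simple root (B_7), and {alpha_4, alpha_5} form two nodes joined by a triple edge (G_2). A semisimple Lie algebra decomposes uniquely as the direct sum of simple ideals, one per connected component of its Dynkin diagram, so g ≅ B_7 ⊕ G_2 (dimension 105 + 14 = 119).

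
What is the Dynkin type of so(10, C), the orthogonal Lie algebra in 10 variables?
This is so(10) with 10 even, which has dimension 10(10-1)/2 = 45 and rank 10/2 = 5. In the classification of classical Lie algebras, the orthogonal algebra so(2n) in an even number of variables has type D_n; here n = 5, so the Dynkin diagram is a chain of 3 nodes with a fork of two nodes at one end (D_5). Hence the type is D_5.

D_5 (so(10))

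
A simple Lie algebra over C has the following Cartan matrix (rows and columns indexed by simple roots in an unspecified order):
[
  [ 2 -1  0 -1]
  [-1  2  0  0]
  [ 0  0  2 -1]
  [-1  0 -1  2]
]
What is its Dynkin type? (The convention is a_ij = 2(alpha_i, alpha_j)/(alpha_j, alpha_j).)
The matrix has rank 4 with 2's on the diagonal. Reading the off-diagonal entries as Dynkin edges (a single edge where a_ij = a_ji = -1; a double or triple edge where a_ij * a_ji = 2 or 3), the diagram is a chain of 4 nodes with single edges (A_4). One simple-root ordering that puts it in standard form is (alpha_3, alpha_4, alpha_1, alpha_2). So the algebra is type A_4, i.e. sl(5).

A_4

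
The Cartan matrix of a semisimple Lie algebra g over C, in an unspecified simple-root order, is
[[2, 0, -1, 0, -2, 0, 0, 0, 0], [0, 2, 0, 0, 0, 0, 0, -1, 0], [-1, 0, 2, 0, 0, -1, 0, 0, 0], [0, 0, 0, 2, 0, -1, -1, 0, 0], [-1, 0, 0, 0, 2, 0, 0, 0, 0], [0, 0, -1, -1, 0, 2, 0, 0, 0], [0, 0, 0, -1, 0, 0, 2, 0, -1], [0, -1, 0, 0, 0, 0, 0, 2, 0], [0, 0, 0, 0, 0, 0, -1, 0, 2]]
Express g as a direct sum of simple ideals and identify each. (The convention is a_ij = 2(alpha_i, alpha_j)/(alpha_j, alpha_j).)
The diagram associated to this matrix has two connected components: the simple roots {alpha_2, alpha_8} form a chain of 2 nodes with single edges (A_2), and {alpha_1, alpha_3, alpha_4, alpha_5, alpha_6, alpha_7, alpha_9} form a chain of 7 nodes with a double edge at one end; the terminal node there is the unique short simple root (B_7). A semisimple Lie algebra decomposes uniquely as the direct sum of simple ideals, one per connected component of its Dynkin diagram, so g ≅ A_2 ⊕ B_7 (dimension 8 + 105 = 113).

A_2 + B_7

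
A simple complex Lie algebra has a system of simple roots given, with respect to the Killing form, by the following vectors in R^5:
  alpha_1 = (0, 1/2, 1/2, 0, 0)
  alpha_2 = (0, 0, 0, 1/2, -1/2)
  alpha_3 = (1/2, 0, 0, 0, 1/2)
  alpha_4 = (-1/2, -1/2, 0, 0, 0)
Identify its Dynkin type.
A_4

Compute the Cartan integers a_ij = 2(alpha_i, alpha_j)/(alpha_j, alpha_j); the resulting 4x4 Cartan matrix is
[[2, 0, 0, -1], [0, 2, -1, 0], [0, -1, 2, -1], [-1, 0, -1, 2]].
All simple roots have the same length, so the diagram is simply laced. The associated Dynkin diagram is a chain of 4 nodes with single edges (A_4), so the type is A_4 (the algebra sl(5)).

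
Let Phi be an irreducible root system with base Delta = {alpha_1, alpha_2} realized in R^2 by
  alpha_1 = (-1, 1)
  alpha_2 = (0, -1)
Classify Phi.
type B_2

Compute the Cartan integers a_ij = 2(alpha_i, alpha_j)/(alpha_j, alpha_j); the resulting 2x2 Cartan matrix is
[[2, -2], [-1, 2]].
The roots have two lengths (squared-length ratio 2:1); the short ones are alpha_{2}. The associated Dynkin diagram is a chain of 2 nodes with a double edge at one end; the terminal node there is the unique short simple root (B_2), so the type is B_2 (the algebra so(5)).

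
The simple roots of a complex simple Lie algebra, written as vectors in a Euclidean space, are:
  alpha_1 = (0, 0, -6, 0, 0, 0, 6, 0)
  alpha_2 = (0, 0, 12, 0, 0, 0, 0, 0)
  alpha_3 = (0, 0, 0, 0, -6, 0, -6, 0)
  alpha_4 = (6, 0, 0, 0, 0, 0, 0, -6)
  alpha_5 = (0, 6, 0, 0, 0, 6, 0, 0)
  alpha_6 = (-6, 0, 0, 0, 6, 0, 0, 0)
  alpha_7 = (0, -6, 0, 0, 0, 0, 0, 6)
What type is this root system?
C_7

Compute the Cartan integers a_ij = 2(alpha_i, alpha_j)/(alpha_j, alpha_j); the resulting 7x7 Cartan matrix is
[[2, -1, -1, 0, 0, 0, 0], [-2, 2, 0, 0, 0, 0, 0], [-1, 0, 2, 0, 0, -1, 0], [0, 0, 0, 2, 0, -1, -1], [0, 0, 0, 0, 2, 0, -1], [0, 0, -1, -1, 0, 2, 0], [0, 0, 0, -1, -1, 0, 2]].
The roots have two lengths (squared-length ratio 2:1); the short ones are alpha_{1,3,4,5,6,7}. The associated Dynkin diagram is a chain of 7 nodes with a double edge at one end; the terminal node there is the unique long simple root (C_7), so the type is C_7 (the algebra sp(14)).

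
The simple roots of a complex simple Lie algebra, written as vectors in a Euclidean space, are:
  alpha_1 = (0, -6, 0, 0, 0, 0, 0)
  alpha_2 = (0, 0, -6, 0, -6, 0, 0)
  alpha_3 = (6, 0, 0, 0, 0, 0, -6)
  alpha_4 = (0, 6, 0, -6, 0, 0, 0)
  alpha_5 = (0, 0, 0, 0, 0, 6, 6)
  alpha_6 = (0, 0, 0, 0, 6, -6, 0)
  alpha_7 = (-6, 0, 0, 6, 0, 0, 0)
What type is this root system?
B_7 (so(15))

Compute the Cartan integers a_ij = 2(alpha_i, alpha_j)/(alpha_j, alpha_j); the resulting 7x7 Cartan matrix is
[[2, 0, 0, -1, 0, 0, 0], [0, 2, 0, 0, 0, -1, 0], [0, 0, 2, 0, -1, 0, -1], [-2, 0, 0, 2, 0, 0, -1], [0, 0, -1, 0, 2, -1, 0], [0, -1, 0, 0, -1, 2, 0], [0, 0, -1, -1, 0, 0, 2]].
The roots have two lengths (squared-length ratio 2:1); the short ones are alpha_{1}. The associated Dynkin diagram is a chain of 7 nodes with a double edge at one end; the terminal node there is the unique short simple root (B_7), so the type is B_7 (the algebra so(15)).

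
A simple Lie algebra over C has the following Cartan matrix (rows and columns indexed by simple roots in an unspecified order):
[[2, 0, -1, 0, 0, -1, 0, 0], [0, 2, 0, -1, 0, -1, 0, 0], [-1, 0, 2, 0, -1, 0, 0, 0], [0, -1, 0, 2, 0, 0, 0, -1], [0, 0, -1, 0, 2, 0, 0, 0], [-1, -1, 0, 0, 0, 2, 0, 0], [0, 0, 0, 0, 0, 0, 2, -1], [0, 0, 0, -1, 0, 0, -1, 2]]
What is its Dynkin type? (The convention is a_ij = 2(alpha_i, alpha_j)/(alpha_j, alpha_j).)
The matrix has rank 8 with 2's on the diagonal. Reading the off-diagonal entries as Dynkin edges (a single edge where a_ij = a_ji = -1; a double or triple edge where a_ij * a_ji = 2 or 3), the diagram is a chain of 8 nodes with single edges (A_8). One simple-root ordering that puts it in standard form is (alpha_7, alpha_8, alpha_4, alpha_2, alpha_6, alpha_1, alpha_3, alpha_5). So the algebra is type A_8, i.e. sl(9).

type A_8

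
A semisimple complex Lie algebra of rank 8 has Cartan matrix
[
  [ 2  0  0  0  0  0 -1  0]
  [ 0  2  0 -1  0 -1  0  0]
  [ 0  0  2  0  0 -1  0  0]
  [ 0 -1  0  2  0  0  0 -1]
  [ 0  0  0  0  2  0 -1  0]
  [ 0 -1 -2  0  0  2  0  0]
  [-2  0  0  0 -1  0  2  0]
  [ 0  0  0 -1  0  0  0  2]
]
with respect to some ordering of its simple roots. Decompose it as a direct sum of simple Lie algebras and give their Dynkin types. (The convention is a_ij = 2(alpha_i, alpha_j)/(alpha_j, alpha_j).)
B_3 (so(7)) + B_5 (so(11))

The diagram associated to this matrix has two connected components: the simple roots {alpha_1, alpha_5, alpha_7} form a chain of 3 nodes with a double edge at one end; the terminal node there is the unique short simple root (B_3), and {alpha_2, alpha_3, alpha_4, alpha_6, alpha_8} form a chain of 5 nodes with a double edge at one end; the terminal node there is the unique short simple root (B_5). A semisimple Lie algebra decomposes uniquely as the direct sum of simple ideals, one per connected component of its Dynkin diagram, so g ≅ B_3 ⊕ B_5 (dimension 21 + 55 = 76).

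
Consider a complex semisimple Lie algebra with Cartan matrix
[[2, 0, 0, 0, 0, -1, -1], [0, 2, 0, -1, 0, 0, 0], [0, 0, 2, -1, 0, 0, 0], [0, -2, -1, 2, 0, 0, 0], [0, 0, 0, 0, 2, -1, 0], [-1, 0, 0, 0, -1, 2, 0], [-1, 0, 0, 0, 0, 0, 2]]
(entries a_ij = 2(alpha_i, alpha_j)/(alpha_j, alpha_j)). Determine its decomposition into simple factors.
The diagram associated to this matrix has two connected components: the simple roots {alpha_1, alpha_5, alpha_6, alpha_7} form a chain of 4 nodes with single edges (A_4), and {alpha_2, alpha_3, alpha_4} form a chain of 3 nodes with a double edge at one end; the terminal node there is the unique short simple root (B_3). A semisimple Lie algebra decomposes uniquely as the direct sum of simple ideals, one per connected component of its Dynkin diagram, so g ≅ A_4 ⊕ B_3 (dimension 24 + 21 = 45).

A_4 ⊕ B_3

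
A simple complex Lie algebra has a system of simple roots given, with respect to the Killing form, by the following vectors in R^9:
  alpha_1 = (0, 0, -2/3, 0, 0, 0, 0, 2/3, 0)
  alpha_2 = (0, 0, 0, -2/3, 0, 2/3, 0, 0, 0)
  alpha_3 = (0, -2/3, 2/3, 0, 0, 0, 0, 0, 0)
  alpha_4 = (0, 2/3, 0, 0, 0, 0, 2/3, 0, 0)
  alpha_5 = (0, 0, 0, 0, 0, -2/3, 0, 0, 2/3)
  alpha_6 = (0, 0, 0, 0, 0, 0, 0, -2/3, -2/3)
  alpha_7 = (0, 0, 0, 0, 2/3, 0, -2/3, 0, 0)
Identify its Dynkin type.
type A_7

Compute the Cartan integers a_ij = 2(alpha_i, alpha_j)/(alpha_j, alpha_j); the resulting 7x7 Cartan matrix is
[[2, 0, -1, 0, 0, -1, 0], [0, 2, 0, 0, -1, 0, 0], [-1, 0, 2, -1, 0, 0, 0], [0, 0, -1, 2, 0, 0, -1], [0, -1, 0, 0, 2, -1, 0], [-1, 0, 0, 0, -1, 2, 0], [0, 0, 0, -1, 0, 0, 2]].
All simple roots have the same length, so the diagram is simply laced. The associated Dynkin diagram is a chain of 7 nodes with single edges (A_7), so the type is A_7 (the algebra sl(8)).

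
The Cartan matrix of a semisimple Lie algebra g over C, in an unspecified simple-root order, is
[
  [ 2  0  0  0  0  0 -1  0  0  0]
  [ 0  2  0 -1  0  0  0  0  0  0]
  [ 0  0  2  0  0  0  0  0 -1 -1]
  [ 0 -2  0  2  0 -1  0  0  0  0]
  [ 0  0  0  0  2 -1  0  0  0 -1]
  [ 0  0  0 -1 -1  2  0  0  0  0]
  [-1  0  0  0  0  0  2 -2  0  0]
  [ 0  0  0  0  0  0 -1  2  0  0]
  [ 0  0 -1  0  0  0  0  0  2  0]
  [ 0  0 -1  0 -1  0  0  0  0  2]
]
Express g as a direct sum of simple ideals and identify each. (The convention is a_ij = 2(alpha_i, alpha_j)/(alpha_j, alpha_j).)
B_3 (so(7)) + B_7 (so(15))

The diagram associated to this matrix has two connected components: the simple roots {alpha_1, alpha_7, alpha_8} form a chain of 3 nodes with a double edge at one end; the terminal node there is the unique short simple root (B_3), and {alpha_2, alpha_3, alpha_4, alpha_5, alpha_6, alpha_9, alpha_10} form a chain of 7 nodes with a double edge at one end; the terminal node there is the unique short simple root (B_7). A semisimple Lie algebra decomposes uniquely as the direct sum of simple ideals, one per connected component of its Dynkin diagram, so g ≅ B_3 ⊕ B_7 (dimension 21 + 105 = 126).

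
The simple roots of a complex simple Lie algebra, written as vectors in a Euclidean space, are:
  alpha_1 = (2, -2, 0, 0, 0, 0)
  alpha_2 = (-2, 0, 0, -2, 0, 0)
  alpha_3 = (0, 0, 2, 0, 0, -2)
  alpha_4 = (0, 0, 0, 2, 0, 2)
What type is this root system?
A_4

Compute the Cartan integers a_ij = 2(alpha_i, alpha_j)/(alpha_j, alpha_j); the resulting 4x4 Cartan matrix is
[[2, -1, 0, 0], [-1, 2, 0, -1], [0, 0, 2, -1], [0, -1, -1, 2]].
All simple roots have the same length, so the diagram is simply laced. The associated Dynkin diagram is a chain of 4 nodes with single edges (A_4), so the type is A_4 (the algebra sl(5)).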